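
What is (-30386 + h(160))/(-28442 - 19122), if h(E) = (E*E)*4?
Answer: -36007/23782 ≈ -1.5140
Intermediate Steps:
h(E) = 4*E**2 (h(E) = E**2*4 = 4*E**2)
(-30386 + h(160))/(-28442 - 19122) = (-30386 + 4*160**2)/(-28442 - 19122) = (-30386 + 4*25600)/(-47564) = (-30386 + 102400)*(-1/47564) = 72014*(-1/47564) = -36007/23782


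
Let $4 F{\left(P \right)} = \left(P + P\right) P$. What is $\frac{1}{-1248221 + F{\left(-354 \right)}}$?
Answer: $- \frac{1}{1185563} \approx -8.4348 \cdot 10^{-7}$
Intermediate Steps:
$F{\left(P \right)} = \frac{P^{2}}{2}$ ($F{\left(P \right)} = \frac{\left(P + P\right) P}{4} = \frac{2 P P}{4} = \frac{2 P^{2}}{4} = \frac{P^{2}}{2}$)
$\frac{1}{-1248221 + F{\left(-354 \right)}} = \frac{1}{-1248221 + \frac{\left(-354\right)^{2}}{2}} = \frac{1}{-1248221 + \frac{1}{2} \cdot 125316} = \frac{1}{-1248221 + 62658} = \frac{1}{-1185563} = - \frac{1}{1185563}$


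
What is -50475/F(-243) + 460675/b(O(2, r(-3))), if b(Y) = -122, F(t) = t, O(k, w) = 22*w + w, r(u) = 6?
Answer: -35262025/9882 ≈ -3568.3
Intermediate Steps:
O(k, w) = 23*w
-50475/F(-243) + 460675/b(O(2, r(-3))) = -50475/(-243) + 460675/(-122) = -50475*(-1/243) + 460675*(-1/122) = 16825/81 - 460675/122 = -35262025/9882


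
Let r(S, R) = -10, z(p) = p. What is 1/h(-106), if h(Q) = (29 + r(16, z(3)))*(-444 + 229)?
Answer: -1/4085 ≈ -0.00024480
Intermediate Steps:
h(Q) = -4085 (h(Q) = (29 - 10)*(-444 + 229) = 19*(-215) = -4085)
1/h(-106) = 1/(-4085) = -1/4085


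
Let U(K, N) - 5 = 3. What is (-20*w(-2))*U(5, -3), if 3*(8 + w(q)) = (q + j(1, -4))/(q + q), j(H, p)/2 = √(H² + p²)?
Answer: 3760/3 + 80*√17/3 ≈ 1363.3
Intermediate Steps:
j(H, p) = 2*√(H² + p²)
U(K, N) = 8 (U(K, N) = 5 + 3 = 8)
w(q) = -8 + (q + 2*√17)/(6*q) (w(q) = -8 + ((q + 2*√(1² + (-4)²))/(q + q))/3 = -8 + ((q + 2*√(1 + 16))/((2*q)))/3 = -8 + ((q + 2*√17)*(1/(2*q)))/3 = -8 + ((q + 2*√17)/(2*q))/3 = -8 + (q + 2*√17)/(6*q))
(-20*w(-2))*U(5, -3) = -20*(-47/6 + (⅓)*√17/(-2))*8 = -20*(-47/6 + (⅓)*√17*(-½))*8 = -20*(-47/6 - √17/6)*8 = (470/3 + 10*√17/3)*8 = 3760/3 + 80*√17/3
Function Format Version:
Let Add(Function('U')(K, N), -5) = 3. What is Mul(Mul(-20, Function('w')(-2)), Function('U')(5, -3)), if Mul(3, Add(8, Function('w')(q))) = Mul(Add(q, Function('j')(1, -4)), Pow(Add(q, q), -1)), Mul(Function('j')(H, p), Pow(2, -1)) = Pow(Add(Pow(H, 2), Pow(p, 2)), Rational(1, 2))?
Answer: Add(Rational(3760, 3), Mul(Rational(80, 3), Pow(17, Rational(1, 2)))) ≈ 1363.3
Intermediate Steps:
Function('j')(H, p) = Mul(2, Pow(Add(Pow(H, 2), Pow(p, 2)), Rational(1, 2)))
Function('U')(K, N) = 8 (Function('U')(K, N) = Add(5, 3) = 8)
Function('w')(q) = Add(-8, Mul(Rational(1, 6), Pow(q, -1), Add(q, Mul(2, Pow(17, Rational(1, 2)))))) (Function('w')(q) = Add(-8, Mul(Rational(1, 3), Mul(Add(q, Mul(2, Pow(Add(Pow(1, 2), Pow(-4, 2)), Rational(1, 2)))), Pow(Add(q, q), -1)))) = Add(-8, Mul(Rational(1, 3), Mul(Add(q, Mul(2, Pow(Add(1, 16), Rational(1, 2)))), Pow(Mul(2, q), -1)))) = Add(-8, Mul(Rational(1, 3), Mul(Add(q, Mul(2, Pow(17, Rational(1, 2)))), Mul(Rational(1, 2), Pow(q, -1))))) = Add(-8, Mul(Rational(1, 3), Mul(Rational(1, 2), Pow(q, -1), Add(q, Mul(2, Pow(17, Rational(1, 2))))))) = Add(-8, Mul(Rational(1, 6), Pow(q, -1), Add(q, Mul(2, Pow(17, Rational(1, 2)))))))
Mul(Mul(-20, Function('w')(-2)), Function('U')(5, -3)) = Mul(Mul(-20, Add(Rational(-47, 6), Mul(Rational(1, 3), Pow(17, Rational(1, 2)), Pow(-2, -1)))), 8) = Mul(Mul(-20, Add(Rational(-47, 6), Mul(Rational(1, 3), Pow(17, Rational(1, 2)), Rational(-1, 2)))), 8) = Mul(Mul(-20, Add(Rational(-47, 6), Mul(Rational(-1, 6), Pow(17, Rational(1, 2))))), 8) = Mul(Add(Rational(470, 3), Mul(Rational(10, 3), Pow(17, Rational(1, 2)))), 8) = Add(Rational(3760, 3), Mul(Rational(80, 3), Pow(17, Rational(1, 2))))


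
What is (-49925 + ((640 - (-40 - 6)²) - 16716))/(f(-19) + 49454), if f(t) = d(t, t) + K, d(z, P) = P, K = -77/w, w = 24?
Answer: -1634808/1186363 ≈ -1.3780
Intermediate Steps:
K = -77/24 ≈ -3.2083
f(t) = -77/24 + t (f(t) = t - 77/24 = -77/24 + t)
(-49925 + ((640 - (-40 - 6)²) - 16716))/(f(-19) + 49454) = (-49925 + ((640 - (-40 - 6)²) - 16716))/((-77/24 - 19) + 49454) = (-49925 + ((640 - 1*(-46)²) - 16716))/(-533/24 + 49454) = (-49925 + ((640 - 1*2116) - 16716))/(1186363/24) = (-49925 + ((640 - 2116) - 16716))*(24/1186363) = (-49925 + (-1476 - 16716))*(24/1186363) = (-49925 - 18192)*(24/1186363) = -68117*24/1186363 = -1634808/1186363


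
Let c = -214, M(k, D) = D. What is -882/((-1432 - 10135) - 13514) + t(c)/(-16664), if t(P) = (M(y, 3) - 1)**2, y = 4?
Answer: 521333/14926778 ≈ 0.034926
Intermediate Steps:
t(P) = 4 (t(P) = (3 - 1)**2 = 2**2 = 4)
-882/((-1432 - 10135) - 13514) + t(c)/(-16664) = -882/((-1432 - 10135) - 13514) + 4/(-16664) = -882/(-11567 - 13514) + 4*(-1/16664) = -882/(-25081) - 1/4166 = -882*(-1/25081) - 1/4166 = 126/3583 - 1/4166 = 521333/14926778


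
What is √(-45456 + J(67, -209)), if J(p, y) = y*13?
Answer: I*√48173 ≈ 219.48*I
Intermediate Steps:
J(p, y) = 13*y
√(-45456 + J(67, -209)) = √(-45456 + 13*(-209)) = √(-45456 - 2717) = √(-48173) = I*√48173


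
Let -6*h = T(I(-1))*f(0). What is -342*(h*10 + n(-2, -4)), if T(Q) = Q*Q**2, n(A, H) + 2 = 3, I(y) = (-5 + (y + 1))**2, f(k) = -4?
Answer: -35625342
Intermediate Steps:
I(y) = (-4 + y)**2 (I(y) = (-5 + (1 + y))**2 = (-4 + y)**2)
n(A, H) = 1 (n(A, H) = -2 + 3 = 1)
T(Q) = Q**3
h = 31250/3 (h = -((-4 - 1)**2)**3*(-4)/6 = -((-5)**2)**3*(-4)/6 = -25**3*(-4)/6 = -15625*(-4)/6 = -1/6*(-62500) = 31250/3 ≈ 10417.)
-342*(h*10 + n(-2, -4)) = -342*((31250/3)*10 + 1) = -342*(312500/3 + 1) = -342*312503/3 = -35625342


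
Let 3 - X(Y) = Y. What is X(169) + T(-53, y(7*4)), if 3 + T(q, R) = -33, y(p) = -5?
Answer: -202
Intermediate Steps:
X(Y) = 3 - Y
T(q, R) = -36 (T(q, R) = -3 - 33 = -36)
X(169) + T(-53, y(7*4)) = (3 - 1*169) - 36 = (3 - 169) - 36 = -166 - 36 = -202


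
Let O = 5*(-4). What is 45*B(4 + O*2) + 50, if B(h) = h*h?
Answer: 58370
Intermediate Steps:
O = -20
B(h) = h**2
45*B(4 + O*2) + 50 = 45*(4 - 20*2)**2 + 50 = 45*(4 - 40)**2 + 50 = 45*(-36)**2 + 50 = 45*1296 + 50 = 58320 + 50 = 58370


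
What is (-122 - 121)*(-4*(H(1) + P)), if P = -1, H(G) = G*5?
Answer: 3888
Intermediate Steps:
H(G) = 5*G
(-122 - 121)*(-4*(H(1) + P)) = (-122 - 121)*(-4*(5*1 - 1)) = -(-972)*(5 - 1) = -(-972)*4 = -243*(-16) = 3888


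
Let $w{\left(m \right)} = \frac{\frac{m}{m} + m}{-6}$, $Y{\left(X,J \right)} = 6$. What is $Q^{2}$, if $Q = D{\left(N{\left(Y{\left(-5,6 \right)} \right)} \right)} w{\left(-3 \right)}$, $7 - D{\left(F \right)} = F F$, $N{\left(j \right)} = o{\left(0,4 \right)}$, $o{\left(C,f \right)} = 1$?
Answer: $4$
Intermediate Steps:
$N{\left(j \right)} = 1$
$D{\left(F \right)} = 7 - F^{2}$ ($D{\left(F \right)} = 7 - F F = 7 - F^{2}$)
$w{\left(m \right)} = - \frac{1}{6} - \frac{m}{6}$ ($w{\left(m \right)} = \left(1 + m\right) \left(- \frac{1}{6}\right) = - \frac{1}{6} - \frac{m}{6}$)
$Q = 2$ ($Q = \left(7 - 1^{2}\right) \left(- \frac{1}{6} - - \frac{1}{2}\right) = \left(7 - 1\right) \left(- \frac{1}{6} + \frac{1}{2}\right) = \left(7 - 1\right) \frac{1}{3} = 6 \cdot \frac{1}{3} = 2$)
$Q^{2} = 2^{2} = 4$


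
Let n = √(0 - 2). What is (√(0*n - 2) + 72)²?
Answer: (72 + I*√2)² ≈ 5182.0 + 203.65*I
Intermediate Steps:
n = I*√2 (n = √(-2) = I*√2 ≈ 1.4142*I)
(√(0*n - 2) + 72)² = (√(0*(I*√2) - 2) + 72)² = (√(0 - 2) + 72)² = (√(-2) + 72)² = (I*√2 + 72)² = (72 + I*√2)²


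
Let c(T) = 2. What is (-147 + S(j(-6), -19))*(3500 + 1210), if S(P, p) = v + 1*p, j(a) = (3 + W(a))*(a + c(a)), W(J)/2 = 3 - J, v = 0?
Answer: -781860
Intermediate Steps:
W(J) = 6 - 2*J (W(J) = 2*(3 - J) = 6 - 2*J)
j(a) = (2 + a)*(9 - 2*a) (j(a) = (3 + (6 - 2*a))*(a + 2) = (9 - 2*a)*(2 + a) = (2 + a)*(9 - 2*a))
S(P, p) = p (S(P, p) = 0 + 1*p = 0 + p = p)
(-147 + S(j(-6), -19))*(3500 + 1210) = (-147 - 19)*(3500 + 1210) = -166*4710 = -781860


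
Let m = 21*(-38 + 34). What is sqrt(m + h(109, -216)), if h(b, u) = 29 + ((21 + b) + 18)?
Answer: sqrt(93) ≈ 9.6436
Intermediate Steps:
h(b, u) = 68 + b (h(b, u) = 29 + (39 + b) = 68 + b)
m = -84 (m = 21*(-4) = -84)
sqrt(m + h(109, -216)) = sqrt(-84 + (68 + 109)) = sqrt(-84 + 177) = sqrt(93)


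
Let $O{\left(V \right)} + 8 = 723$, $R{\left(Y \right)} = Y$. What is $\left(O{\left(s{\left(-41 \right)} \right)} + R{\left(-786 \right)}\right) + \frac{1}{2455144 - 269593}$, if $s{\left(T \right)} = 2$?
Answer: $- \frac{155174120}{2185551} \approx -71.0$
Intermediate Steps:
$O{\left(V \right)} = 715$ ($O{\left(V \right)} = -8 + 723 = 715$)
$\left(O{\left(s{\left(-41 \right)} \right)} + R{\left(-786 \right)}\right) + \frac{1}{2455144 - 269593} = \left(715 - 786\right) + \frac{1}{2455144 - 269593} = -71 + \frac{1}{2185551} = - \frac{155174120}{2185551}$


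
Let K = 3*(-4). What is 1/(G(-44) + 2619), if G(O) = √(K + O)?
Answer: 2619/6859217 - 2*I*√14/6859217 ≈ 0.00038182 - 1.091e-6*I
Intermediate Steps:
K = -12
G(O) = √(-12 + O)
1/(G(-44) + 2619) = 1/(√(-12 - 44) + 2619) = 1/(√(-56) + 2619) = 1/(2*I*√14 + 2619) = 1/(2619 + 2*I*√14)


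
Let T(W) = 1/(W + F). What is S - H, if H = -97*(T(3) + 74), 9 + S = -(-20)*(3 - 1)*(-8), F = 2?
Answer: 34342/5 ≈ 6868.4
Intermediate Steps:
T(W) = 1/(2 + W) (T(W) = 1/(W + 2) = 1/(2 + W))
S = -329 (S = -9 - (-20)*(3 - 1)*(-8) = -9 - (-20)*2*(-8) = -9 - 5*(-8)*(-8) = -9 + 40*(-8) = -9 - 320 = -329)
H = -35987/5 (H = -97*(1/(2 + 3) + 74) = -97*(1/5 + 74) = -97*(⅕ + 74) = -97*371/5 = -35987/5 ≈ -7197.4)
S - H = -329 - 1*(-35987/5) = -329 + 35987/5 = 34342/5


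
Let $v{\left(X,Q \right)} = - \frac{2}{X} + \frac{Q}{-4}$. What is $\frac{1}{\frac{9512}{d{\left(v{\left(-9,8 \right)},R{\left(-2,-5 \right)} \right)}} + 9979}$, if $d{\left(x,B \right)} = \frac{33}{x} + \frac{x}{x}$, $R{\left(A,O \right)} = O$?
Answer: $\frac{281}{2651907} \approx 0.00010596$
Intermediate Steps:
$v{\left(X,Q \right)} = - \frac{2}{X} - \frac{Q}{4}$ ($v{\left(X,Q \right)} = - \frac{2}{X} + Q \left(- \frac{1}{4}\right) = - \frac{2}{X} - \frac{Q}{4}$)
$d{\left(x,B \right)} = 1 + \frac{33}{x}$ ($d{\left(x,B \right)} = \frac{33}{x} + 1 = 1 + \frac{33}{x}$)
$\frac{1}{\frac{9512}{d{\left(v{\left(-9,8 \right)},R{\left(-2,-5 \right)} \right)}} + 9979} = \frac{1}{\frac{9512}{\frac{1}{- \frac{2}{-9} - 2} \left(33 - \left(2 + \frac{2}{-9}\right)\right)} + 9979} = \frac{1}{\frac{9512}{\frac{1}{\left(-2\right) \left(- \frac{1}{9}\right) - 2} \left(33 - \frac{16}{9}\right)} + 9979} = \frac{1}{\frac{9512}{\frac{1}{\frac{2}{9} - 2} \left(33 + \left(\frac{2}{9} - 2\right)\right)} + 9979} = \frac{1}{\frac{9512}{\frac{1}{- \frac{16}{9}} \left(33 - \frac{16}{9}\right)} + 9979} = \frac{1}{\frac{9512}{\left(- \frac{9}{16}\right) \frac{281}{9}} + 9979} = \frac{1}{\frac{9512}{- \frac{281}{16}} + 9979} = \frac{1}{9512 \left(- \frac{16}{281}\right) + 9979} = \frac{1}{- \frac{152192}{281} + 9979} = \frac{1}{\frac{2651907}{281}} = \frac{281}{2651907}$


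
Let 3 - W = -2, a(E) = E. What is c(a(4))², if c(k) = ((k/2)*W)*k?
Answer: 1600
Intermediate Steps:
W = 5 (W = 3 - 1*(-2) = 3 + 2 = 5)
c(k) = 5*k²/2 (c(k) = ((k/2)*5)*k = (5*k/2)*k = 5*k²/2)
c(a(4))² = ((5/2)*4²)² = ((5/2)*16)² = 40² = 1600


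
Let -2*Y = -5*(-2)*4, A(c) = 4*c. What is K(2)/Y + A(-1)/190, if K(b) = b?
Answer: -23/190 ≈ -0.12105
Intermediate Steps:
Y = -20 (Y = -(-5*(-2))*4/2 = -5*4 = -½*40 = -20)
K(2)/Y + A(-1)/190 = 2/(-20) + (4*(-1))/190 = 2*(-1/20) - 4*1/190 = -⅒ - 2/95 = -23/190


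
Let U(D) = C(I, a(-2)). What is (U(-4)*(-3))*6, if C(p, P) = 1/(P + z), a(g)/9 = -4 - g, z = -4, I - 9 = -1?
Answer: 9/11 ≈ 0.81818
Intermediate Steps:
I = 8 (I = 9 - 1 = 8)
a(g) = -36 - 9*g (a(g) = 9*(-4 - g) = -36 - 9*g)
C(p, P) = 1/(-4 + P) (C(p, P) = 1/(P - 4) = 1/(-4 + P))
U(D) = -1/22 (U(D) = 1/(-4 + (-36 - 9*(-2))) = 1/(-4 + (-36 + 18)) = 1/(-4 - 18) = 1/(-22) = -1/22)
(U(-4)*(-3))*6 = -1/22*(-3)*6 = (3/22)*6 = 9/11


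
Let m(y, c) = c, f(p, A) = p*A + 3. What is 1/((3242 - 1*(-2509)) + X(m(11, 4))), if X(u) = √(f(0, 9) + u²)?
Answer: 5751/33073982 - √19/33073982 ≈ 0.00017375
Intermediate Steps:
f(p, A) = 3 + A*p (f(p, A) = A*p + 3 = 3 + A*p)
X(u) = √(3 + u²) (X(u) = √((3 + 9*0) + u²) = √((3 + 0) + u²) = √(3 + u²))
1/((3242 - 1*(-2509)) + X(m(11, 4))) = 1/((3242 - 1*(-2509)) + √(3 + 4²)) = 1/((3242 + 2509) + √(3 + 16)) = 1/(5751 + √19)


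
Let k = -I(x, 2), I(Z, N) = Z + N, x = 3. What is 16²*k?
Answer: -1280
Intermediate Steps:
I(Z, N) = N + Z
k = -5 (k = -(2 + 3) = -1*5 = -5)
16²*k = 16²*(-5) = 256*(-5) = -1280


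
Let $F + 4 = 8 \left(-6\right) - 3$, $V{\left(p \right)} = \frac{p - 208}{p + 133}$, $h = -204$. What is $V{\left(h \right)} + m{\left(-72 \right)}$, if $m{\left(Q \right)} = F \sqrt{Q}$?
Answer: $\frac{412}{71} - 330 i \sqrt{2} \approx 5.8028 - 466.69 i$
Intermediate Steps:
$V{\left(p \right)} = \frac{-208 + p}{133 + p}$
$F = -55$ ($F = -4 + \left(8 \left(-6\right) - 3\right) = -4 - 51 = -55$)
$m{\left(Q \right)} = - 55 \sqrt{Q}$
$V{\left(h \right)} + m{\left(-72 \right)} = \frac{-208 - 204}{133 - 204} - 55 \sqrt{-72} = \frac{1}{-71} \left(-412\right) - 55 \cdot 6 i \sqrt{2} = \left(- \frac{1}{71}\right) \left(-412\right) - 330 i \sqrt{2} = \frac{412}{71} - 330 i \sqrt{2}$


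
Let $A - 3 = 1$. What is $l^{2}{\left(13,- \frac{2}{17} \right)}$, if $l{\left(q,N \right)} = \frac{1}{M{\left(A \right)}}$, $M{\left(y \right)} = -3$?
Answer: $\frac{1}{9} \approx 0.11111$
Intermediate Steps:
$A = 4$ ($A = 3 + 1 = 4$)
$l{\left(q,N \right)} = - \frac{1}{3}$ ($l{\left(q,N \right)} = \frac{1}{-3} = - \frac{1}{3}$)
$l^{2}{\left(13,- \frac{2}{17} \right)} = \left(- \frac{1}{3}\right)^{2} = \frac{1}{9}$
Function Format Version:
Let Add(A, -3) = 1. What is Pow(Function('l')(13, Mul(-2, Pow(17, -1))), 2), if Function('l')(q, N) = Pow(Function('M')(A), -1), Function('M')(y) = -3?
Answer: Rational(1, 9) ≈ 0.11111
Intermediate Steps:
A = 4 (A = Add(3, 1) = 4)
Function('l')(q, N) = Rational(-1, 3) (Function('l')(q, N) = Pow(-3, -1) = Rational(-1, 3))
Pow(Function('l')(13, Mul(-2, Pow(17, -1))), 2) = Pow(Rational(-1, 3), 2) = Rational(1, 9)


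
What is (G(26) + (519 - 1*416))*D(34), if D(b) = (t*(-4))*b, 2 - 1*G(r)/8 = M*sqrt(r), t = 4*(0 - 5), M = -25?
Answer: 323680 + 544000*sqrt(26) ≈ 3.0975e+6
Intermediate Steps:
t = -20 (t = 4*(-5) = -20)
G(r) = 16 + 200*sqrt(r) (G(r) = 16 - (-200)*sqrt(r) = 16 + 200*sqrt(r))
D(b) = 80*b (D(b) = (-20*(-4))*b = 80*b)
(G(26) + (519 - 1*416))*D(34) = ((16 + 200*sqrt(26)) + (519 - 1*416))*(80*34) = ((16 + 200*sqrt(26)) + (519 - 416))*2720 = ((16 + 200*sqrt(26)) + 103)*2720 = (119 + 200*sqrt(26))*2720 = 323680 + 544000*sqrt(26)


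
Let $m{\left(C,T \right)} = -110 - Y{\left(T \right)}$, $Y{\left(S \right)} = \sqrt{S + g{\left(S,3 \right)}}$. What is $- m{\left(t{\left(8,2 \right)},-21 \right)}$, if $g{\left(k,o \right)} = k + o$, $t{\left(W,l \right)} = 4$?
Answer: $110 + i \sqrt{39} \approx 110.0 + 6.245 i$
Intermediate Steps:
$Y{\left(S \right)} = \sqrt{3 + 2 S}$ ($Y{\left(S \right)} = \sqrt{S + \left(S + 3\right)} = \sqrt{S + \left(3 + S\right)} = \sqrt{3 + 2 S}$)
$m{\left(C,T \right)} = -110 - \sqrt{3 + 2 T}$
$- m{\left(t{\left(8,2 \right)},-21 \right)} = - (-110 - \sqrt{3 + 2 \left(-21\right)}) = - (-110 - \sqrt{3 - 42}) = - (-110 - \sqrt{-39}) = - (-110 - i \sqrt{39}) = 110 + i \sqrt{39}$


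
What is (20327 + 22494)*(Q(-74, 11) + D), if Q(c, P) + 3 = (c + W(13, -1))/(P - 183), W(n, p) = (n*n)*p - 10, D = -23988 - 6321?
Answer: -223243472431/172 ≈ -1.2979e+9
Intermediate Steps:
D = -30309
W(n, p) = -10 + p*n**2 (W(n, p) = n**2*p - 10 = p*n**2 - 10 = -10 + p*n**2)
Q(c, P) = -3 + (-179 + c)/(-183 + P) (Q(c, P) = -3 + (c + (-10 - 1*13**2))/(P - 183) = -3 + (c + (-10 - 1*169))/(-183 + P) = -3 + (c + (-10 - 169))/(-183 + P) = -3 + (c - 179)/(-183 + P) = -3 + (-179 + c)/(-183 + P))
(20327 + 22494)*(Q(-74, 11) + D) = (20327 + 22494)*((370 - 74 - 3*11)/(-183 + 11) - 30309) = 42821*((370 - 74 - 33)/(-172) - 30309) = 42821*(-1/172*263 - 30309) = 42821*(-263/172 - 30309) = 42821*(-5213411/172) = -223243472431/172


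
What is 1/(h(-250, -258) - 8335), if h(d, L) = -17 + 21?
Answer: -1/8331 ≈ -0.00012003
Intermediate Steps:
h(d, L) = 4
1/(h(-250, -258) - 8335) = 1/(4 - 8335) = 1/(-8331) = -1/8331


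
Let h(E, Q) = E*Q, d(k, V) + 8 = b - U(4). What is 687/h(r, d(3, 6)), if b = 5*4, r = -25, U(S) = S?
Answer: -687/200 ≈ -3.4350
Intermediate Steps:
b = 20
d(k, V) = 8 (d(k, V) = -8 + (20 - 1*4) = -8 + (20 - 4) = -8 + 16 = 8)
687/h(r, d(3, 6)) = 687/((-25*8)) = 687/(-200) = 687*(-1/200) = -687/200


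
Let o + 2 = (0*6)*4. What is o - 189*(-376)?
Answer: 71062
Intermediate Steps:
o = -2 (o = -2 + (0*6)*4 = -2 + 0*4 = -2 + 0 = -2)
o - 189*(-376) = -2 - 189*(-376) = -2 + 71064 = 71062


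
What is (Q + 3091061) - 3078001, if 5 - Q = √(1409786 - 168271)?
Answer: 13065 - √1241515 ≈ 11951.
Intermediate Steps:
Q = 5 - √1241515 (Q = 5 - √(1409786 - 168271) = 5 - √1241515 ≈ -1109.2)
(Q + 3091061) - 3078001 = ((5 - √1241515) + 3091061) - 3078001 = (3091066 - √1241515) - 3078001 = 13065 - √1241515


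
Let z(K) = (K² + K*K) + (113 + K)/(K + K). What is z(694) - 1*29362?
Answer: 1296267887/1388 ≈ 9.3391e+5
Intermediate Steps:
z(K) = 2*K² + (113 + K)/(2*K) (z(K) = (K² + K²) + (113 + K)/((2*K)) = 2*K² + (113 + K)*(1/(2*K)) = 2*K² + (113 + K)/(2*K))
z(694) - 1*29362 = (½)*(113 + 694 + 4*694³)/694 - 1*29362 = (½)*(1/694)*(113 + 694 + 4*334255384) - 29362 = (½)*(1/694)*(113 + 694 + 1337021536) - 29362 = (½)*(1/694)*1337022343 - 29362 = 1337022343/1388 - 29362 = 1296267887/1388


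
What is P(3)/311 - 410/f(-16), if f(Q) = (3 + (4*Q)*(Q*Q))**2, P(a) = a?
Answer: 804883973/83452857071 ≈ 0.0096448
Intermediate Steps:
f(Q) = (3 + 4*Q**3)**2 (f(Q) = (3 + (4*Q)*Q**2)**2 = (3 + 4*Q**3)**2)
P(3)/311 - 410/f(-16) = 3/311 - 410/(3 + 4*(-16)**3)**2 = 3*(1/311) - 410/(3 + 4*(-4096))**2 = 3/311 - 410/(3 - 16384)**2 = 3/311 - 410/((-16381)**2) = 3/311 - 410/268337161 = 804883973/83452857071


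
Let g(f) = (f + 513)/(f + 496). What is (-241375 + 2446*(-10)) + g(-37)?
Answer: -7177517/27 ≈ -2.6583e+5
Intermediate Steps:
g(f) = (513 + f)/(496 + f)
(-241375 + 2446*(-10)) + g(-37) = (-241375 + 2446*(-10)) + (513 - 37)/(496 - 37) = (-241375 - 24460) + 476/459 = -265835 + (1/459)*476 = -265835 + 28/27 = -7177517/27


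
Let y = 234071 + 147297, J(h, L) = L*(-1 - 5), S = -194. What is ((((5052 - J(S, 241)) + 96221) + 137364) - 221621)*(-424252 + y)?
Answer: -791724408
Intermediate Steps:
J(h, L) = -6*L (J(h, L) = L*(-6) = -6*L)
y = 381368
((((5052 - J(S, 241)) + 96221) + 137364) - 221621)*(-424252 + y) = ((((5052 - (-6)*241) + 96221) + 137364) - 221621)*(-424252 + 381368) = ((((5052 - 1*(-1446)) + 96221) + 137364) - 221621)*(-42884) = ((((5052 + 1446) + 96221) + 137364) - 221621)*(-42884) = (((6498 + 96221) + 137364) - 221621)*(-42884) = ((102719 + 137364) - 221621)*(-42884) = (240083 - 221621)*(-42884) = 18462*(-42884) = -791724408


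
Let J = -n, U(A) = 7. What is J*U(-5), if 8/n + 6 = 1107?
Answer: -56/1101 ≈ -0.050863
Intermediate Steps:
n = 8/1101 (n = 8/(-6 + 1107) = 8/1101 ≈ 0.0072661)
J = -8/1101 (J = -1*8/1101 = -8/1101 ≈ -0.0072661)
J*U(-5) = -8/1101*7 = -56/1101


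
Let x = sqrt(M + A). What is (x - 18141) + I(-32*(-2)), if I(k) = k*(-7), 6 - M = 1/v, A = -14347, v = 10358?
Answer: -18589 + I*sqrt(1538619570282)/10358 ≈ -18589.0 + 119.75*I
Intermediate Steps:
M = 62147/10358 (M = 6 - 1/10358 = 62147/10358 ≈ 5.9999)
x = I*sqrt(1538619570282)/10358 (x = sqrt(62147/10358 - 14347) = sqrt(-148544079/10358) = I*sqrt(1538619570282)/10358 ≈ 119.75*I)
I(k) = -7*k
(x - 18141) + I(-32*(-2)) = (I*sqrt(1538619570282)/10358 - 18141) - (-224)*(-2) = (-18141 + I*sqrt(1538619570282)/10358) - 7*64 = (-18141 + I*sqrt(1538619570282)/10358) - 448 = -18589 + I*sqrt(1538619570282)/10358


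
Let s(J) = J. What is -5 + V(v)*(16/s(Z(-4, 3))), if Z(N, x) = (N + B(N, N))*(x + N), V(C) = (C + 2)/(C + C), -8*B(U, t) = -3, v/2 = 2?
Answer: -49/29 ≈ -1.6897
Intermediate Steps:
v = 4 (v = 2*2 = 4)
B(U, t) = 3/8 (B(U, t) = -⅛*(-3) = 3/8)
V(C) = (2 + C)/(2*C) (V(C) = (2 + C)/((2*C)) = (2 + C)*(1/(2*C)) = (2 + C)/(2*C))
Z(N, x) = (3/8 + N)*(N + x) (Z(N, x) = (N + 3/8)*(x + N) = (3/8 + N)*(N + x))
-5 + V(v)*(16/s(Z(-4, 3))) = -5 + ((½)*(2 + 4)/4)*(16/((-4)² + (3/8)*(-4) + (3/8)*3 - 4*3)) = -5 + ((½)*(¼)*6)*(16/(16 - 3/2 + 9/8 - 12)) = -5 + 3*(16/(29/8))/4 = -5 + 3*(16*(8/29))/4 = -5 + (¾)*(128/29) = -5 + 96/29 = -49/29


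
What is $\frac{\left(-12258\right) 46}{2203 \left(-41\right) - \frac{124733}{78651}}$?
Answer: $\frac{22174391034}{3552059503} \approx 6.2427$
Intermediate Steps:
$\frac{\left(-12258\right) 46}{2203 \left(-41\right) - \frac{124733}{78651}} = - \frac{563868}{-90323 - 124733 \cdot \frac{1}{78651}} = - \frac{563868}{-90323 - \frac{124733}{78651}} = - \frac{563868}{- \frac{7104119006}{78651}} = \left(-563868\right) \left(- \frac{78651}{7104119006}\right) = \frac{22174391034}{3552059503}$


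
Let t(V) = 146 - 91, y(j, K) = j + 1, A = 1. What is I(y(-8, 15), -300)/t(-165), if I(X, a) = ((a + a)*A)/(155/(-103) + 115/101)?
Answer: 41612/1397 ≈ 29.787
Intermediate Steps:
y(j, K) = 1 + j
t(V) = 55
I(X, a) = -10403*a/1905 (I(X, a) = ((a + a)*1)/(155/(-103) + 115/101) = ((2*a)*1)/(155*(-1/103) + 115*(1/101)) = (2*a)/(-155/103 + 115/101) = (2*a)/(-3810/10403) = (2*a)*(-10403/3810) = -10403*a/1905)
I(y(-8, 15), -300)/t(-165) = -10403/1905*(-300)/55 = (208060/127)*(1/55) = 41612/1397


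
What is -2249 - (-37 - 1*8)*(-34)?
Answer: -3779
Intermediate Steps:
-2249 - (-37 - 1*8)*(-34) = -2249 - (-37 - 8)*(-34) = -2249 - (-45)*(-34) = -2249 - 1*1530 = -2249 - 1530 = -3779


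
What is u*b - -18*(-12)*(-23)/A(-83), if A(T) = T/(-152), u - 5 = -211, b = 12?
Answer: 549960/83 ≈ 6626.0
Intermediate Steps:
u = -206 (u = 5 - 211 = -206)
A(T) = -T/152 (A(T) = T*(-1/152) = -T/152)
u*b - -18*(-12)*(-23)/A(-83) = -206*12 - -18*(-12)*(-23)/((-1/152*(-83))) = -2472 - 216*(-23)/83/152 = -2472 - (-4968)*152/83 = -2472 - 1*(-755136/83) = -2472 + 755136/83 = 549960/83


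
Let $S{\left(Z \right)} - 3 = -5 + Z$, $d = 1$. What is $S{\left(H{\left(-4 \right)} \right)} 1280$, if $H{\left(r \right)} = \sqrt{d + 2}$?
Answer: $-2560 + 1280 \sqrt{3} \approx -342.98$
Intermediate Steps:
$H{\left(r \right)} = \sqrt{3}$ ($H{\left(r \right)} = \sqrt{1 + 2} = \sqrt{3}$)
$S{\left(Z \right)} = -2 + Z$ ($S{\left(Z \right)} = 3 + \left(-5 + Z\right) = -2 + Z$)
$S{\left(H{\left(-4 \right)} \right)} 1280 = \left(-2 + \sqrt{3}\right) 1280 = -2560 + 1280 \sqrt{3}$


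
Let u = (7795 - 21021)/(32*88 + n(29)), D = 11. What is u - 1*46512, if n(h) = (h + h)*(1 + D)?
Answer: -81681685/1756 ≈ -46516.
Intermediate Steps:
n(h) = 24*h (n(h) = (h + h)*(1 + 11) = (2*h)*12 = 24*h)
u = -6613/1756 (u = (7795 - 21021)/(32*88 + 24*29) = -13226/(2816 + 696) = -13226/3512 = -13226*1/3512 = -6613/1756 ≈ -3.7659)
u - 1*46512 = -6613/1756 - 1*46512 = -6613/1756 - 46512 = -81681685/1756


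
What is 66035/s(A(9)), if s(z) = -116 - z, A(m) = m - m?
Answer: -66035/116 ≈ -569.27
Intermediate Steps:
A(m) = 0
66035/s(A(9)) = 66035/(-116 - 1*0) = 66035/(-116 + 0) = 66035/(-116) = 66035*(-1/116) = -66035/116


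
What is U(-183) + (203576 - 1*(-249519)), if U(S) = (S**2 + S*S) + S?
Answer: 519890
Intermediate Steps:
U(S) = S + 2*S**2 (U(S) = (S**2 + S**2) + S = 2*S**2 + S = S + 2*S**2)
U(-183) + (203576 - 1*(-249519)) = -183*(1 + 2*(-183)) + (203576 - 1*(-249519)) = -183*(1 - 366) + (203576 + 249519) = -183*(-365) + 453095 = 66795 + 453095 = 519890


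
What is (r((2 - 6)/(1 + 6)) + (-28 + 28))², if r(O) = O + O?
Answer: 64/49 ≈ 1.3061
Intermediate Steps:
r(O) = 2*O
(r((2 - 6)/(1 + 6)) + (-28 + 28))² = (2*((2 - 6)/(1 + 6)) + (-28 + 28))² = (2*(-4/7) + 0)² = (-8/7 + 0)² = (-8/7)² = 64/49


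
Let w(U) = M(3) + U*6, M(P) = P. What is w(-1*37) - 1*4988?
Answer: -5207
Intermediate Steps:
w(U) = 3 + 6*U (w(U) = 3 + U*6 = 3 + 6*U)
w(-1*37) - 1*4988 = (3 + 6*(-1*37)) - 1*4988 = (3 + 6*(-37)) - 4988 = (3 - 222) - 4988 = -219 - 4988 = -5207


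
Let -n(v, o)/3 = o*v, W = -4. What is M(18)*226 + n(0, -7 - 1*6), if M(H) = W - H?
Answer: -4972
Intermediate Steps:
M(H) = -4 - H
n(v, o) = -3*o*v
M(18)*226 + n(0, -7 - 1*6) = (-4 - 1*18)*226 - 3*(-7 - 1*6)*0 = (-4 - 18)*226 - 3*(-7 - 6)*0 = -22*226 - 3*(-13)*0 = -4972 + 0 = -4972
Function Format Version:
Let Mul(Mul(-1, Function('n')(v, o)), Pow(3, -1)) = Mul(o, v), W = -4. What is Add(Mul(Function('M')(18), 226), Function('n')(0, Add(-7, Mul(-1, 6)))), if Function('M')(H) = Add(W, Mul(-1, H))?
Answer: -4972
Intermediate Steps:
Function('M')(H) = Add(-4, Mul(-1, H))
Function('n')(v, o) = Mul(-3, o, v) (Function('n')(v, o) = Mul(-3, Mul(o, v)) = Mul(-3, o, v))
Add(Mul(Function('M')(18), 226), Function('n')(0, Add(-7, Mul(-1, 6)))) = Add(Mul(Add(-4, Mul(-1, 18)), 226), Mul(-3, Add(-7, Mul(-1, 6)), 0)) = Add(Mul(Add(-4, -18), 226), Mul(-3, Add(-7, -6), 0)) = Add(Mul(-22, 226), Mul(-3, -13, 0)) = Add(-4972, 0) = -4972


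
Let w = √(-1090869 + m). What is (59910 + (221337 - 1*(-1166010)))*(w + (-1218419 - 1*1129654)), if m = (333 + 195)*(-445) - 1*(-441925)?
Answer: -3398265085761 + 11578056*I*√13811 ≈ -3.3983e+12 + 1.3607e+9*I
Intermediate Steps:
m = 206965 (m = 528*(-445) + 441925 = -234960 + 441925 = 206965)
w = 8*I*√13811 (w = √(-1090869 + 206965) = √(-883904) = 8*I*√13811 ≈ 940.16*I)
(59910 + (221337 - 1*(-1166010)))*(w + (-1218419 - 1*1129654)) = (59910 + (221337 - 1*(-1166010)))*(8*I*√13811 + (-1218419 - 1*1129654)) = (59910 + (221337 + 1166010))*(8*I*√13811 + (-1218419 - 1129654)) = (59910 + 1387347)*(8*I*√13811 - 2348073) = 1447257*(-2348073 + 8*I*√13811) = -3398265085761 + 11578056*I*√13811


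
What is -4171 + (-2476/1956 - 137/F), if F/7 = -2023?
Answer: -28891743325/6924729 ≈ -4172.3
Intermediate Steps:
F = -14161 (F = 7*(-2023) = -14161)
-4171 + (-2476/1956 - 137/F) = -4171 + (-2476/1956 - 137/(-14161)) = -4171 + (-2476*1/1956 - 137*(-1/14161)) = -4171 + (-619/489 + 137/14161) = -4171 - 8698666/6924729 = -28891743325/6924729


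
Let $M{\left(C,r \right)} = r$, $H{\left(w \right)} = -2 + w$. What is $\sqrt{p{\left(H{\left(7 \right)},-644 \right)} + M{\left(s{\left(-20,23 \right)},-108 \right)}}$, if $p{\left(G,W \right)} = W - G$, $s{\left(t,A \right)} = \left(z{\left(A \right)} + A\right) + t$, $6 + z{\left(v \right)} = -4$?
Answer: $i \sqrt{757} \approx 27.514 i$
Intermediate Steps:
$z{\left(v \right)} = -10$ ($z{\left(v \right)} = -6 - 4 = -10$)
$s{\left(t,A \right)} = -10 + A + t$ ($s{\left(t,A \right)} = \left(-10 + A\right) + t = -10 + A + t$)
$\sqrt{p{\left(H{\left(7 \right)},-644 \right)} + M{\left(s{\left(-20,23 \right)},-108 \right)}} = \sqrt{\left(-644 - \left(-2 + 7\right)\right) - 108} = \sqrt{\left(-644 - 5\right) - 108} = \sqrt{-649 - 108} = \sqrt{-757} = i \sqrt{757}$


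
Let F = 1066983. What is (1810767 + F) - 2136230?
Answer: 741520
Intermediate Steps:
(1810767 + F) - 2136230 = (1810767 + 1066983) - 2136230 = 2877750 - 2136230 = 741520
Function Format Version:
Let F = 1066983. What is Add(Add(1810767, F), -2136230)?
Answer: 741520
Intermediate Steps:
Add(Add(1810767, F), -2136230) = Add(Add(1810767, 1066983), -2136230) = Add(2877750, -2136230) = 741520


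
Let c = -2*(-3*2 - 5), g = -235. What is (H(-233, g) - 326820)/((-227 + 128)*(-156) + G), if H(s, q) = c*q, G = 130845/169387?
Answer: -56234790130/2616143673 ≈ -21.495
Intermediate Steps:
c = 22 (c = -2*(-6 - 5) = -2*(-11) = 22)
G = 130845/169387 (G = 130845*(1/169387) = 130845/169387 ≈ 0.77246)
H(s, q) = 22*q
(H(-233, g) - 326820)/((-227 + 128)*(-156) + G) = (22*(-235) - 326820)/((-227 + 128)*(-156) + 130845/169387) = (-5170 - 326820)/(-99*(-156) + 130845/169387) = -331990/(15444 + 130845/169387) = -331990/2616143673/169387 = -331990*169387/2616143673 = -56234790130/2616143673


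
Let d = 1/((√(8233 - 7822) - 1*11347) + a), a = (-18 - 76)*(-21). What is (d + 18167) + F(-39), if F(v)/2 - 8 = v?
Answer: 1590573450017/87852718 - √411/87852718 ≈ 18105.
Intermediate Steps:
a = 1974 (a = -94*(-21) = 1974)
F(v) = 16 + 2*v
d = 1/(-9373 + √411) (d = 1/((√(8233 - 7822) - 1*11347) + 1974) = 1/((√411 - 11347) + 1974) = 1/((-11347 + √411) + 1974) = 1/(-9373 + √411) ≈ -0.00010692)
(d + 18167) + F(-39) = ((-9373/87852718 - √411/87852718) + 18167) + (16 + 2*(-39)) = (1596020318533/87852718 - √411/87852718) + (16 - 78) = (1596020318533/87852718 - √411/87852718) - 62 = 1590573450017/87852718 - √411/87852718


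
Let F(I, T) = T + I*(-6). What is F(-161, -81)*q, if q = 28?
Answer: 24780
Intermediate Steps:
F(I, T) = T - 6*I
F(-161, -81)*q = (-81 - 6*(-161))*28 = (-81 + 966)*28 = 885*28 = 24780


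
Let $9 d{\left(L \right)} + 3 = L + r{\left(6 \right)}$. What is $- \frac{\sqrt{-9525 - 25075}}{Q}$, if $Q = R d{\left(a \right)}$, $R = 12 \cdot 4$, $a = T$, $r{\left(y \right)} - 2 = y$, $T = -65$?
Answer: $\frac{i \sqrt{346}}{32} \approx 0.58128 i$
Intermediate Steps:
$r{\left(y \right)} = 2 + y$
$a = -65$
$d{\left(L \right)} = \frac{5}{9} + \frac{L}{9}$ ($d{\left(L \right)} = - \frac{1}{3} + \frac{L + \left(2 + 6\right)}{9} = - \frac{1}{3} + \frac{L + 8}{9} = - \frac{1}{3} + \frac{8 + L}{9} = - \frac{1}{3} + \left(\frac{8}{9} + \frac{L}{9}\right) = \frac{5}{9} + \frac{L}{9}$)
$R = 48$
$Q = -320$ ($Q = 48 \left(\frac{5}{9} + \frac{1}{9} \left(-65\right)\right) = 48 \left(\frac{5}{9} - \frac{65}{9}\right) = 48 \left(- \frac{20}{3}\right) = -320$)
$- \frac{\sqrt{-9525 - 25075}}{Q} = - \frac{\sqrt{-9525 - 25075}}{-320} = - \frac{\sqrt{-34600} \left(-1\right)}{320} = - \frac{10 i \sqrt{346} \left(-1\right)}{320} = - \frac{\left(-1\right) i \sqrt{346}}{32} = \frac{i \sqrt{346}}{32}$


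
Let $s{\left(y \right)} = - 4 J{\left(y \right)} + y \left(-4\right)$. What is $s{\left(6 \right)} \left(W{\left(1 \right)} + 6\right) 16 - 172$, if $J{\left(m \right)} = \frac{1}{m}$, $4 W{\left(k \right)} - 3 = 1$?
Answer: $- \frac{8804}{3} \approx -2934.7$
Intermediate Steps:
$W{\left(k \right)} = 1$ ($W{\left(k \right)} = \frac{3}{4} + \frac{1}{4} \cdot 1 = \frac{3}{4} + \frac{1}{4} = 1$)
$s{\left(y \right)} = - 4 y - \frac{4}{y}$ ($s{\left(y \right)} = - \frac{4}{y} + y \left(-4\right) = - \frac{4}{y} - 4 y = - 4 y - \frac{4}{y}$)
$s{\left(6 \right)} \left(W{\left(1 \right)} + 6\right) 16 - 172 = \left(\left(-4\right) 6 - \frac{4}{6}\right) \left(1 + 6\right) 16 - 172 = \left(-24 - \frac{2}{3}\right) 7 \cdot 16 - 172 = \left(- \frac{74}{3}\right) 7 \cdot 16 - 172 = \left(- \frac{518}{3}\right) 16 - 172 = - \frac{8288}{3} - 172 = - \frac{8804}{3}$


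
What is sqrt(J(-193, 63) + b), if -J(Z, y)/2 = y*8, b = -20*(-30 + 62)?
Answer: 4*I*sqrt(103) ≈ 40.596*I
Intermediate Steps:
b = -640 (b = -20*32 = -640)
J(Z, y) = -16*y (J(Z, y) = -2*y*8 = -16*y)
sqrt(J(-193, 63) + b) = sqrt(-16*63 - 640) = sqrt(-1008 - 640) = sqrt(-1648) = 4*I*sqrt(103)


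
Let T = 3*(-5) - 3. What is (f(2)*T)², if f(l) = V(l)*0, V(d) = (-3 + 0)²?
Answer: 0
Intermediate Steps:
V(d) = 9 (V(d) = (-3)² = 9)
f(l) = 0 (f(l) = 9*0 = 0)
T = -18 (T = -15 - 3 = -18)
(f(2)*T)² = (0*(-18))² = 0² = 0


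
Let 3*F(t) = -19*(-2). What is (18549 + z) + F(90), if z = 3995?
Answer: 67670/3 ≈ 22557.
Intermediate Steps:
F(t) = 38/3 (F(t) = (-19*(-2))/3 = (⅓)*38 = 38/3)
(18549 + z) + F(90) = (18549 + 3995) + 38/3 = 22544 + 38/3 = 67670/3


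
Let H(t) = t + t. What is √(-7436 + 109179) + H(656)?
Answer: 1312 + √101743 ≈ 1631.0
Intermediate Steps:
H(t) = 2*t
√(-7436 + 109179) + H(656) = √(-7436 + 109179) + 2*656 = √101743 + 1312 = 1312 + √101743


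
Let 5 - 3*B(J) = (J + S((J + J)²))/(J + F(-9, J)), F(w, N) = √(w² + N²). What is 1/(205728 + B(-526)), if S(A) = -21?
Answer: 50280031/10403286869036 - 547*√276757/10403286869036 ≈ 4.8054e-6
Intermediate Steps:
F(w, N) = √(N² + w²)
B(J) = 5/3 - (-21 + J)/(3*(J + √(81 + J²))) (B(J) = 5/3 - (J - 21)/(3*(J + √(J² + (-9)²))) = 5/3 - (-21 + J)/(3*(J + √(J² + 81))) = 5/3 - (-21 + J)/(3*(J + √(81 + J²))))
1/(205728 + B(-526)) = 1/(205728 + (21 + 4*(-526) + 5*√(81 + (-526)²))/(3*(-526 + √(81 + (-526)²)))) = 1/(205728 + (21 - 2104 + 5*√(81 + 276676))/(3*(-526 + √(81 + 276676)))) = 1/(205728 + (21 - 2104 + 5*√276757)/(3*(-526 + √276757))) = 1/(205728 + (-2083 + 5*√276757)/(3*(-526 + √276757)))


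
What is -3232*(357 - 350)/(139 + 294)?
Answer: -22624/433 ≈ -52.249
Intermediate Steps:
-3232*(357 - 350)/(139 + 294) = -22624/433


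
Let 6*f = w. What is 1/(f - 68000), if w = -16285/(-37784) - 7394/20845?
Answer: -1575214960/107114597251357 ≈ -1.4706e-5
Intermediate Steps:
w = 60085929/787607480 (w = -16285*(-1/37784) - 7394*1/20845 = 16285/37784 - 7394/20845 = 60085929/787607480 ≈ 0.076289)
f = 20028643/1575214960 (f = (⅙)*(60085929/787607480) = 20028643/1575214960 ≈ 0.012715)
1/(f - 68000) = 1/(20028643/1575214960 - 68000) = 1/(-107114597251357/1575214960) = -1575214960/107114597251357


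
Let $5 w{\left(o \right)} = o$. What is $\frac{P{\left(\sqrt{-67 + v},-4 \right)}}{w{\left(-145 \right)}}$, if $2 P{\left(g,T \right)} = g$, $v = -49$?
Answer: $- \frac{i \sqrt{29}}{29} \approx - 0.1857 i$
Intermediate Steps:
$P{\left(g,T \right)} = \frac{g}{2}$
$w{\left(o \right)} = \frac{o}{5}$
$\frac{P{\left(\sqrt{-67 + v},-4 \right)}}{w{\left(-145 \right)}} = \frac{\frac{1}{2} \sqrt{-67 - 49}}{\frac{1}{5} \left(-145\right)} = \frac{\frac{1}{2} \sqrt{-116}}{-29} = \frac{2 i \sqrt{29}}{2} \left(- \frac{1}{29}\right) = i \sqrt{29} \left(- \frac{1}{29}\right) = - \frac{i \sqrt{29}}{29}$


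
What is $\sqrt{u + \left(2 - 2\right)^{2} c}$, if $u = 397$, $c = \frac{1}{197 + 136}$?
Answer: $\sqrt{397} \approx 19.925$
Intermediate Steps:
$c = \frac{1}{333} \approx 0.003003$
$\sqrt{u + \left(2 - 2\right)^{2} c} = \sqrt{397 + \left(2 - 2\right)^{2} \cdot \frac{1}{333}} = \sqrt{397 + 0^{2} \cdot \frac{1}{333}} = \sqrt{397 + 0 \cdot \frac{1}{333}} = \sqrt{397 + 0} = \sqrt{397}$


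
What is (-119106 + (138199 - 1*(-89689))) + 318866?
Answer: 427648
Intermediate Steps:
(-119106 + (138199 - 1*(-89689))) + 318866 = (-119106 + (138199 + 89689)) + 318866 = (-119106 + 227888) + 318866 = 108782 + 318866 = 427648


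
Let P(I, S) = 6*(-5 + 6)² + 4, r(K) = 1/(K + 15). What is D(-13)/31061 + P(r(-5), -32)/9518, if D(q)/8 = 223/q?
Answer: -6471091/1921650887 ≈ -0.0033675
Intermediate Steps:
D(q) = 1784/q (D(q) = 8*(223/q) = 1784/q)
r(K) = 1/(15 + K)
P(I, S) = 10 (P(I, S) = 6*1² + 4 = 6*1 + 4 = 6 + 4 = 10)
D(-13)/31061 + P(r(-5), -32)/9518 = (1784/(-13))/31061 + 10/9518 = (1784*(-1/13))*(1/31061) + 10*(1/9518) = -1784/13*1/31061 + 5/4759 = -1784/403793 + 5/4759 = -6471091/1921650887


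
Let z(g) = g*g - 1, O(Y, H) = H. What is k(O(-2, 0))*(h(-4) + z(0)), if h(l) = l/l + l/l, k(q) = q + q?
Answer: 0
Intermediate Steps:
k(q) = 2*q
z(g) = -1 + g**2 (z(g) = g**2 - 1 = -1 + g**2)
h(l) = 2 (h(l) = 1 + 1 = 2)
k(O(-2, 0))*(h(-4) + z(0)) = (2*0)*(2 + (-1 + 0**2)) = 0*(2 + (-1 + 0)) = 0*(2 - 1) = 0*1 = 0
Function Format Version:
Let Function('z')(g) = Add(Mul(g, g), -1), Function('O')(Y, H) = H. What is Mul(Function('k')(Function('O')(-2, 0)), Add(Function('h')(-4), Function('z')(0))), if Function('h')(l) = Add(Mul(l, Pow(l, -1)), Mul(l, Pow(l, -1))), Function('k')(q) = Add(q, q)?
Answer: 0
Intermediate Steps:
Function('k')(q) = Mul(2, q)
Function('z')(g) = Add(-1, Pow(g, 2)) (Function('z')(g) = Add(Pow(g, 2), -1) = Add(-1, Pow(g, 2)))
Function('h')(l) = 2 (Function('h')(l) = Add(1, 1) = 2)
Mul(Function('k')(Function('O')(-2, 0)), Add(Function('h')(-4), Function('z')(0))) = Mul(Mul(2, 0), Add(2, Add(-1, Pow(0, 2)))) = Mul(0, Add(2, Add(-1, 0))) = Mul(0, Add(2, -1)) = Mul(0, 1) = 0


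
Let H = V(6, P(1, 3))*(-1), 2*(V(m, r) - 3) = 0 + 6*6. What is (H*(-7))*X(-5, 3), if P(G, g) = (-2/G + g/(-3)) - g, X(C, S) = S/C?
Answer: -441/5 ≈ -88.200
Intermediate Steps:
P(G, g) = -2/G - 4*g/3 (P(G, g) = (-2/G + g*(-⅓)) - g = (-2/G - g/3) - g = -2/G - 4*g/3)
V(m, r) = 21 (V(m, r) = 3 + (0 + 6*6)/2 = 3 + (0 + 36)/2 = 3 + (½)*36 = 3 + 18 = 21)
H = -21 (H = 21*(-1) = -21)
(H*(-7))*X(-5, 3) = (-21*(-7))*(3/(-5)) = 147*(3*(-⅕)) = 147*(-⅗) = -441/5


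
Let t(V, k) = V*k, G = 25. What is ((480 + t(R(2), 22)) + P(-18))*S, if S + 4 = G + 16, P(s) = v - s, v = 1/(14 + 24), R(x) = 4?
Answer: 823953/38 ≈ 21683.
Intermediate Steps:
v = 1/38 ≈ 0.026316
P(s) = 1/38 - s
S = 37 (S = -4 + (25 + 16) = -4 + 41 = 37)
((480 + t(R(2), 22)) + P(-18))*S = ((480 + 4*22) + (1/38 - 1*(-18)))*37 = ((480 + 88) + (1/38 + 18))*37 = (568 + 685/38)*37 = (22269/38)*37 = 823953/38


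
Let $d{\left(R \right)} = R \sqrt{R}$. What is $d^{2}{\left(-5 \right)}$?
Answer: $-125$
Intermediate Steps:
$d{\left(R \right)} = R^{\frac{3}{2}}$
$d^{2}{\left(-5 \right)} = \left(\left(-5\right)^{\frac{3}{2}}\right)^{2} = \left(- 5 i \sqrt{5}\right)^{2} = -125$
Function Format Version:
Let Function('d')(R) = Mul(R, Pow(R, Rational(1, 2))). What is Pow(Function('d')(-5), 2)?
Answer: -125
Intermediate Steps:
Function('d')(R) = Pow(R, Rational(3, 2))
Pow(Function('d')(-5), 2) = Pow(Pow(-5, Rational(3, 2)), 2) = Pow(Mul(-5, I, Pow(5, Rational(1, 2))), 2) = -125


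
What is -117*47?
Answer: -5499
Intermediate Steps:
-117*47 = -1*5499 = -5499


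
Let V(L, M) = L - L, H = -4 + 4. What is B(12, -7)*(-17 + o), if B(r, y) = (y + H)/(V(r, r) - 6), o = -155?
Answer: -602/3 ≈ -200.67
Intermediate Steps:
H = 0
V(L, M) = 0
B(r, y) = -y/6 (B(r, y) = (y + 0)/(0 - 6) = y/(-6) = y*(-1/6) = -y/6)
B(12, -7)*(-17 + o) = (-1/6*(-7))*(-17 - 155) = (7/6)*(-172) = -602/3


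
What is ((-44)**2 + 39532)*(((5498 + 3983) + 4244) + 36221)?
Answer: 2071160728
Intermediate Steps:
((-44)**2 + 39532)*(((5498 + 3983) + 4244) + 36221) = (1936 + 39532)*((9481 + 4244) + 36221) = 41468*(13725 + 36221) = 41468*49946 = 2071160728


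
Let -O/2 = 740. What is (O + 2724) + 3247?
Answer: 4491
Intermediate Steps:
O = -1480 (O = -2*740 = -1480)
(O + 2724) + 3247 = (-1480 + 2724) + 3247 = 1244 + 3247 = 4491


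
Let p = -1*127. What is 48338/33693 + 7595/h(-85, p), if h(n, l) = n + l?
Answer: -245650679/7142916 ≈ -34.391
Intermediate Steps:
p = -127
h(n, l) = l + n
48338/33693 + 7595/h(-85, p) = 48338/33693 + 7595/(-127 - 85) = 48338*(1/33693) + 7595/(-212) = 48338/33693 + 7595*(-1/212) = 48338/33693 - 7595/212 = -245650679/7142916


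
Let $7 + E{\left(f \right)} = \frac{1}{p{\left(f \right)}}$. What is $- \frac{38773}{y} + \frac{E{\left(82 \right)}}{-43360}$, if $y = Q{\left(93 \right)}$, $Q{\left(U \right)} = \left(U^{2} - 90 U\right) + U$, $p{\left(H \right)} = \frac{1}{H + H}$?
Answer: $- \frac{420313921}{4032480} \approx -104.23$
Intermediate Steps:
$p{\left(H \right)} = \frac{1}{2 H}$
$E{\left(f \right)} = -7 + 2 f$ ($E{\left(f \right)} = -7 + \frac{1}{\frac{1}{2} \frac{1}{f}} = -7 + 2 f$)
$Q{\left(U \right)} = U^{2} - 89 U$
$y = 372$ ($y = 93 \left(-89 + 93\right) = 93 \cdot 4 = 372$)
$- \frac{38773}{y} + \frac{E{\left(82 \right)}}{-43360} = - \frac{38773}{372} + \frac{-7 + 2 \cdot 82}{-43360} = \left(-38773\right) \frac{1}{372} + \left(-7 + 164\right) \left(- \frac{1}{43360}\right) = - \frac{38773}{372} + 157 \left(- \frac{1}{43360}\right) = - \frac{38773}{372} - \frac{157}{43360} = - \frac{420313921}{4032480}$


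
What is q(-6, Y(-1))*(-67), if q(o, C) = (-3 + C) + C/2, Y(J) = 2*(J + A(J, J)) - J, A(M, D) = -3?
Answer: 1809/2 ≈ 904.50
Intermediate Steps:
Y(J) = -6 + J (Y(J) = 2*(J - 3) - J = 2*(-3 + J) - J = (-6 + 2*J) - J = -6 + J)
q(o, C) = -3 + 3*C/2 (q(o, C) = (-3 + C) + C*(½) = (-3 + C) + C/2 = -3 + 3*C/2)
q(-6, Y(-1))*(-67) = (-3 + 3*(-6 - 1)/2)*(-67) = (-3 + (3/2)*(-7))*(-67) = (-3 - 21/2)*(-67) = -27/2*(-67) = 1809/2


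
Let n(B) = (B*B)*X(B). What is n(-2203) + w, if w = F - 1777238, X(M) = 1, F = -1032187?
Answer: 2043784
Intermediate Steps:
n(B) = B² (n(B) = (B*B)*1 = B²*1 = B²)
w = -2809425 (w = -1032187 - 1777238 = -2809425)
n(-2203) + w = (-2203)² - 2809425 = 4853209 - 2809425 = 2043784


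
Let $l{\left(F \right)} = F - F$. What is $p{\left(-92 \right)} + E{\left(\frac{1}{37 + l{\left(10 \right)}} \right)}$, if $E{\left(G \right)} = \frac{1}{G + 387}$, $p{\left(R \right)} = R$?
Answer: $- \frac{1317403}{14320} \approx -91.997$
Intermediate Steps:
$l{\left(F \right)} = 0$
$E{\left(G \right)} = \frac{1}{387 + G}$
$p{\left(-92 \right)} + E{\left(\frac{1}{37 + l{\left(10 \right)}} \right)} = -92 + \frac{1}{387 + \frac{1}{37 + 0}} = -92 + \frac{1}{387 + \frac{1}{37}} = -92 + \frac{1}{\frac{14320}{37}} = -92 + \frac{37}{14320} = - \frac{1317403}{14320}$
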